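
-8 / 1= -8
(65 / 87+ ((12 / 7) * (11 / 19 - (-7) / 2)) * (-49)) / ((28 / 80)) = -11302700 / 11571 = -976.81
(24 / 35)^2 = 576 / 1225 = 0.47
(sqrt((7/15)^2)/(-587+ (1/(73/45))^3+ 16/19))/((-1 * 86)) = 51739261/5586668730660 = 0.00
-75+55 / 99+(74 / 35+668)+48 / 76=596.30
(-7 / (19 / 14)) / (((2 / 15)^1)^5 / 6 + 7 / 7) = -223256250 / 43284679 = -5.16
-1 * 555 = -555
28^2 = 784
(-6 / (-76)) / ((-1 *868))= -0.00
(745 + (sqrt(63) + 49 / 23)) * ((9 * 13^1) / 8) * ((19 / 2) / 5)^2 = 126711 * sqrt(7) / 800 + 22681269 / 575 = 39864.74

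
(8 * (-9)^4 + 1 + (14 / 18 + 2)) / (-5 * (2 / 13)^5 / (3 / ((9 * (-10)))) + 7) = 175408466818 / 23434659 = 7485.00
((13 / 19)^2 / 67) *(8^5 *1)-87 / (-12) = 236.21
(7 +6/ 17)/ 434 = 125/ 7378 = 0.02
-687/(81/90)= -2290/3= -763.33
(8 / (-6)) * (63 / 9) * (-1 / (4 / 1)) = 7 / 3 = 2.33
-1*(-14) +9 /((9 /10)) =24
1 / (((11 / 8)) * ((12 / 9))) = 6 / 11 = 0.55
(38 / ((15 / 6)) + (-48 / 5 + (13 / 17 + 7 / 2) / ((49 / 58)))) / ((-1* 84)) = -0.13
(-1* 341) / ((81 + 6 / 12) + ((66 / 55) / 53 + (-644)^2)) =-180730 / 219853287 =-0.00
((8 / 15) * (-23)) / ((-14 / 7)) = 92 / 15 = 6.13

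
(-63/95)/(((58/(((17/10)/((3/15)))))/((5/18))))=-119/4408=-0.03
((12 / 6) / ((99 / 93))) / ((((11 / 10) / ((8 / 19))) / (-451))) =-203360 / 627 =-324.34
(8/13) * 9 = 72/13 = 5.54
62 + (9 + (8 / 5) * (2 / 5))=1791 / 25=71.64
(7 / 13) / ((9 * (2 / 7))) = 49 / 234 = 0.21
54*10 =540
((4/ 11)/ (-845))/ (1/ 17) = -68/ 9295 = -0.01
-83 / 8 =-10.38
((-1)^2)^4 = 1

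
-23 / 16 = -1.44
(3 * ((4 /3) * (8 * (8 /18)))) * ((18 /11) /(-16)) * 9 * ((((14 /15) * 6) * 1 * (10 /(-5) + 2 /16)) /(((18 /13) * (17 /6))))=6552 /187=35.04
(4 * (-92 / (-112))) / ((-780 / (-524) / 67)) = 201871 / 1365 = 147.89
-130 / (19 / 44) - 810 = -21110 / 19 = -1111.05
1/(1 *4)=0.25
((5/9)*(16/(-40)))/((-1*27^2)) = 2/6561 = 0.00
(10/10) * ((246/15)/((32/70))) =287/8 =35.88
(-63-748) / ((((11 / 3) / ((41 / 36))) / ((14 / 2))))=-232757 / 132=-1763.31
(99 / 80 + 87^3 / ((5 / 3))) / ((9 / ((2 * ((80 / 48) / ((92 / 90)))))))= 52680405 / 368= 143153.27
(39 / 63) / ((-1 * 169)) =-1 / 273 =-0.00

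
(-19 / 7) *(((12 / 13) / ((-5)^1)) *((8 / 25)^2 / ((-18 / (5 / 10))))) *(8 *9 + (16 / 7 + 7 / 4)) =-647216 / 5971875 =-0.11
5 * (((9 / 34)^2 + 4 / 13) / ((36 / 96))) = 56770 / 11271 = 5.04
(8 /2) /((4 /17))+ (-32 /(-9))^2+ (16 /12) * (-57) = -3755 /81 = -46.36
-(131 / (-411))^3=2248091 / 69426531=0.03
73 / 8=9.12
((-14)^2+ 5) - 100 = 101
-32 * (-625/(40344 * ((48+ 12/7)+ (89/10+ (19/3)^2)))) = 525000/104553157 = 0.01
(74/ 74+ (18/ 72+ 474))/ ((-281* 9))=-1901/ 10116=-0.19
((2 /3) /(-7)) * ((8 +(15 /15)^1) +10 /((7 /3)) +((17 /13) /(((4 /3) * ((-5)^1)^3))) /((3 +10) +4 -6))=-2216381 /1751750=-1.27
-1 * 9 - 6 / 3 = -11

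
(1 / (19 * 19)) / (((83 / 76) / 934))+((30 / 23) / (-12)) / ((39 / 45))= 2115853 / 943046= 2.24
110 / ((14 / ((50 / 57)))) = 2750 / 399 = 6.89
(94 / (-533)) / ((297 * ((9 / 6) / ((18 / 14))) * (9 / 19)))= -3572 / 3324321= -0.00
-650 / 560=-65 / 56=-1.16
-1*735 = -735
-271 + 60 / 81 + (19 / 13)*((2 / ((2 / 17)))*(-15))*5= -748936 / 351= -2133.72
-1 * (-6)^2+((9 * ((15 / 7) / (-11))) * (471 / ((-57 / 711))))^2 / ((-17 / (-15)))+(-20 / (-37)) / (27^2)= 91881142690005411691 / 981446941629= 93618043.72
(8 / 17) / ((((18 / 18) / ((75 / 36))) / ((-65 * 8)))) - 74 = -29774 / 51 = -583.80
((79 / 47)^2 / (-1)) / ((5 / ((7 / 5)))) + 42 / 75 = -12761 / 55225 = -0.23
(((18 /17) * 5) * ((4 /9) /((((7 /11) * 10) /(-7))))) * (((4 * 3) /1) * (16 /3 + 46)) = -27104 /17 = -1594.35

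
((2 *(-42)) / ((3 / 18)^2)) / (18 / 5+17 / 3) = -45360 / 139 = -326.33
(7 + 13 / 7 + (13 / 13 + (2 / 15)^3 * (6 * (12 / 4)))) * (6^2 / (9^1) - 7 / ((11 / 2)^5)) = 1115673884 / 28183925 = 39.59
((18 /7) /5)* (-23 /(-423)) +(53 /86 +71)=10135511 /141470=71.64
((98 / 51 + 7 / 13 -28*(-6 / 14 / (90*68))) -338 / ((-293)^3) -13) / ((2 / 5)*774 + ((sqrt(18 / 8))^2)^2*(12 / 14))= -16402542794204 / 488651045047191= -0.03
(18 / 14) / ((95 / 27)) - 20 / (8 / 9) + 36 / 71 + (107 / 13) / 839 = -22265142113 / 1029948010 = -21.62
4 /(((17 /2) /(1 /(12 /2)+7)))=172 /51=3.37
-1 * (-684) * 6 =4104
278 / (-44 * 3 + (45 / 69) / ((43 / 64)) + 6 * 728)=0.07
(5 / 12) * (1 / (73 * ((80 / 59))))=59 / 14016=0.00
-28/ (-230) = 14/ 115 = 0.12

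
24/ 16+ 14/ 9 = 55/ 18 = 3.06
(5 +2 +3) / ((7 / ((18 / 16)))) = 45 / 28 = 1.61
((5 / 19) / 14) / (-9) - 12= -12.00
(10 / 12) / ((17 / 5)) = 25 / 102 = 0.25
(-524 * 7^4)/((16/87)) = -27364197/4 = -6841049.25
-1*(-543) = 543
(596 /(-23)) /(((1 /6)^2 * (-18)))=1192 /23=51.83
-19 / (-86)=19 / 86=0.22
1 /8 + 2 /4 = 5 /8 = 0.62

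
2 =2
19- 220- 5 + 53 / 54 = -11071 / 54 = -205.02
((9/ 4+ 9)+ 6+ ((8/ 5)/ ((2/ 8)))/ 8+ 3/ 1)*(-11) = -4631/ 20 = -231.55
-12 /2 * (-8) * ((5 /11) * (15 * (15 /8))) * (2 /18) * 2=1500 /11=136.36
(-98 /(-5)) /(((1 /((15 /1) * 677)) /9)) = 1791342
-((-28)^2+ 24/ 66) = -784.36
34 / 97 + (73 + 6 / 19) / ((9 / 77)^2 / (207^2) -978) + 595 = 3365265688242246 / 5653290624371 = 595.28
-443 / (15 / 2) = -59.07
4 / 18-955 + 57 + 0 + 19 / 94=-759349 / 846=-897.58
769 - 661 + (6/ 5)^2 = 2736/ 25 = 109.44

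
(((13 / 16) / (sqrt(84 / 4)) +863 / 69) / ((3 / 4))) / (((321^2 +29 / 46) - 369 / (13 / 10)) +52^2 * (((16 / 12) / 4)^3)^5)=6197133501 * sqrt(21) / 12344194967168078 +143093677896 / 881728211940577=0.00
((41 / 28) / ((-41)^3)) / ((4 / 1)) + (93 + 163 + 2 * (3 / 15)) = 241364699 / 941360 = 256.40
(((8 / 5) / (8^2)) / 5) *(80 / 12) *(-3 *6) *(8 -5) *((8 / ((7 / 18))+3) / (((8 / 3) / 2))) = -891 / 28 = -31.82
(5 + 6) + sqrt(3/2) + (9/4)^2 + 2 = sqrt(6)/2 + 289/16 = 19.29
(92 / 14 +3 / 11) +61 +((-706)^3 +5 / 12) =-325151670911 / 924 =-351895747.74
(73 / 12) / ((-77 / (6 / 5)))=-0.09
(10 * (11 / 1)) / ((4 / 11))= 605 / 2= 302.50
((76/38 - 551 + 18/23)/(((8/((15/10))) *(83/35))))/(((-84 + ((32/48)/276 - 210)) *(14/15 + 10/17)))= 607690755/6271535776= 0.10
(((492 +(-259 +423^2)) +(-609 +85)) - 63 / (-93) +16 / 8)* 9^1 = 1607766.10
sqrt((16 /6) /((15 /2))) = 4 * sqrt(5) /15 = 0.60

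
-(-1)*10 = 10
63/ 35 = 1.80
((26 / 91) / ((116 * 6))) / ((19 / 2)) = 1 / 23142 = 0.00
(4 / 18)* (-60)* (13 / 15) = -11.56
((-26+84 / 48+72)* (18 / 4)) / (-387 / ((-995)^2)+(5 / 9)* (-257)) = -15316676775 / 10177484864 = -1.50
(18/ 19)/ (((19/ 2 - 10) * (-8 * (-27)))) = -1/ 114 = -0.01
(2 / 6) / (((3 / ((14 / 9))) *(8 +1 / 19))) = 266 / 12393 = 0.02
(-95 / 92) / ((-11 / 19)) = 1805 / 1012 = 1.78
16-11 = 5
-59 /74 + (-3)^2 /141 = -2551 /3478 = -0.73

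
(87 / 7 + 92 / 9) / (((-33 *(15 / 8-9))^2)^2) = 5844992 / 788670745501023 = 0.00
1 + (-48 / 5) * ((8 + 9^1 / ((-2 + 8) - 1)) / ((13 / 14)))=-100.32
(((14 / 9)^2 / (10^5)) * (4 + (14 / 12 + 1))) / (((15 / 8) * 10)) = 1813 / 227812500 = 0.00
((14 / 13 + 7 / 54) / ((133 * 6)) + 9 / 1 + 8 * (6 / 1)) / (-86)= -0.66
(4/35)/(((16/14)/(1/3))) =1/30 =0.03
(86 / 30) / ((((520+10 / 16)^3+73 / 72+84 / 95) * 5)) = 1254912 / 308873850488935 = 0.00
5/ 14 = 0.36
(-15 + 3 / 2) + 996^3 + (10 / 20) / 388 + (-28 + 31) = 766725190189 / 776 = 988047925.50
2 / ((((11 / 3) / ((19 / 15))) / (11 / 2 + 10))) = 589 / 55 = 10.71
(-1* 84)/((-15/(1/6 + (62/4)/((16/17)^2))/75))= 949655/128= 7419.18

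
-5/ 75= -1/ 15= -0.07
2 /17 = 0.12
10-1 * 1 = 9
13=13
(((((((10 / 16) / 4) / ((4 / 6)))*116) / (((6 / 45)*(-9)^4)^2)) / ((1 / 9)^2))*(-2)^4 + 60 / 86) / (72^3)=2517835 / 1263622146048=0.00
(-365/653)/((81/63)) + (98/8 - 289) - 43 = -7526903/23508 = -320.18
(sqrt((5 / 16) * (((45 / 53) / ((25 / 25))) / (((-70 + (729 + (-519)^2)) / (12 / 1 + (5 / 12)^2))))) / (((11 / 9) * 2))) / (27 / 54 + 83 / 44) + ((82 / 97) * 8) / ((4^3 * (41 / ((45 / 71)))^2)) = 2025 / 80192228 + 3 * sqrt(6271822045) / 400709680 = 0.00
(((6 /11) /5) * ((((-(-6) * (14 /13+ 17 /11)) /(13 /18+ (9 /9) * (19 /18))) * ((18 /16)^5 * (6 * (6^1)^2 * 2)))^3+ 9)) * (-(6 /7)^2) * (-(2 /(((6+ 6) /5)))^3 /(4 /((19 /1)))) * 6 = 5994167768490466725718370618805975 /13863940668835374301184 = 432356709515.12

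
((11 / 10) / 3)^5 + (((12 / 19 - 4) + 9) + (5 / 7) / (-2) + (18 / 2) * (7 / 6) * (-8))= -254411730217 / 3231900000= -78.72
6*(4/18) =4/3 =1.33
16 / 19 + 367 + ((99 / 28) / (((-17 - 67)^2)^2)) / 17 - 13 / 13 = 18353308539089 / 50030539776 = 366.84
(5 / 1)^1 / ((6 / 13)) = 65 / 6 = 10.83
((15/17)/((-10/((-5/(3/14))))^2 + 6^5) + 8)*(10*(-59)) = -10191507190/2159187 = -4720.07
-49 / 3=-16.33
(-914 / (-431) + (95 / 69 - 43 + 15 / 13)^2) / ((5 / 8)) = 4549528749256 / 1733932395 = 2623.82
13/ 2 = 6.50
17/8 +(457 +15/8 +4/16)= 1845/4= 461.25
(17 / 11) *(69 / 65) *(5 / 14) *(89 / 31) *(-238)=-1774749 / 4433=-400.35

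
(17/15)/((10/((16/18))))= 68/675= 0.10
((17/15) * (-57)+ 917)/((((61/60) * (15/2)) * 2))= 17048/305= 55.90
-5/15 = -1/3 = -0.33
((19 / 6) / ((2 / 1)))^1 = 19 / 12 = 1.58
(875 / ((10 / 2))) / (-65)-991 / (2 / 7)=-90251 / 26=-3471.19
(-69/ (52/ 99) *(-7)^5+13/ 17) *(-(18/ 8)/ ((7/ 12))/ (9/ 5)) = -29276207475/ 6188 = -4731125.97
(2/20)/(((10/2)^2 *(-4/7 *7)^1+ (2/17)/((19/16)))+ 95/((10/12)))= 323/45540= 0.01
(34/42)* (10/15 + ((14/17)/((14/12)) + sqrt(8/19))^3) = 21040* sqrt(38)/128877 + 534886/345933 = 2.55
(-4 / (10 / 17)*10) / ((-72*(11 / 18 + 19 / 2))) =17 / 182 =0.09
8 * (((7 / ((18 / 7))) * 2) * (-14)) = -5488 / 9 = -609.78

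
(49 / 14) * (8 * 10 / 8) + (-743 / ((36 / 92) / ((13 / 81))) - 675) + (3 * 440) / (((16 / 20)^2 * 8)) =-8012347 / 11664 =-686.93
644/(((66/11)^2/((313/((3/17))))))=856681/27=31728.93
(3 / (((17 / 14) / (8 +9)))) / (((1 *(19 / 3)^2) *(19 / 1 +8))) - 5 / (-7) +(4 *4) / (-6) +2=655 / 7581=0.09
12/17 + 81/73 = 2253/1241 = 1.82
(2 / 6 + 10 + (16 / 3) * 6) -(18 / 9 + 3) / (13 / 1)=1636 / 39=41.95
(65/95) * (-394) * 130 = -665860/19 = -35045.26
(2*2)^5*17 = 17408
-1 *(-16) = 16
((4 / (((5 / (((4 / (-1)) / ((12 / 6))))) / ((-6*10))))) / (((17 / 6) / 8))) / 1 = 4608 / 17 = 271.06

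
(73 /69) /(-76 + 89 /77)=-5621 /397647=-0.01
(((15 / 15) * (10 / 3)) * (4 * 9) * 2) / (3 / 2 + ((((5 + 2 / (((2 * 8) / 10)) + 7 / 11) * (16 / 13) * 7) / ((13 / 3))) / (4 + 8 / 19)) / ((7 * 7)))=14574560 / 94929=153.53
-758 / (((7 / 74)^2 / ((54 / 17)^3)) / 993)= -2696002737.82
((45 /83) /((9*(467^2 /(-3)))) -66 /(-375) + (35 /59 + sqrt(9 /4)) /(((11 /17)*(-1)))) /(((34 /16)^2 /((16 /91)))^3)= -4823283024097376731136 /26710638431376413706317125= -0.00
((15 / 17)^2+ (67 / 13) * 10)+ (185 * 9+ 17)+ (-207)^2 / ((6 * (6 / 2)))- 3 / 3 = 30911221 / 7514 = 4113.82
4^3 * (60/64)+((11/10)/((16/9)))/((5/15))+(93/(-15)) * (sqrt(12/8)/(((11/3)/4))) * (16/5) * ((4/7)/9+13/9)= 9897/160 - 18848 * sqrt(6)/1155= 21.88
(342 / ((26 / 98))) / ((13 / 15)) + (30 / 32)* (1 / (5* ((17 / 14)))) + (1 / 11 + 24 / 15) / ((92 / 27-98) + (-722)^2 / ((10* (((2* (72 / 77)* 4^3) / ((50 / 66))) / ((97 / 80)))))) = 127053701569321053 / 85411014894920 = 1487.56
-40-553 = -593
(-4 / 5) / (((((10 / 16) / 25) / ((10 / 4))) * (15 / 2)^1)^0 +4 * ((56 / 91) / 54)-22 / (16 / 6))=5616 / 50575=0.11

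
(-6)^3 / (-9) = 24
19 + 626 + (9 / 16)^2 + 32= 173393 / 256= 677.32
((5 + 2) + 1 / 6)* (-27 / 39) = -4.96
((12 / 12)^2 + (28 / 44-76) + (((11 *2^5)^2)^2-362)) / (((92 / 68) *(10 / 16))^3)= 424795641207750656 / 16729625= 25391820869.13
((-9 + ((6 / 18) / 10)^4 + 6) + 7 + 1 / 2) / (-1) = -3645001 / 810000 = -4.50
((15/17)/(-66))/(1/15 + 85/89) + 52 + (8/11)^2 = 26790221/510136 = 52.52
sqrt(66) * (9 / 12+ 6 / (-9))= sqrt(66) / 12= 0.68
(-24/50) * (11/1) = -132/25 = -5.28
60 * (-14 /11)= -840 /11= -76.36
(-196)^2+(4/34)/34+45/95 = 38416.48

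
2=2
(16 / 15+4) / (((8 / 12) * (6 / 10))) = 38 / 3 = 12.67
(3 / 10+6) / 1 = 63 / 10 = 6.30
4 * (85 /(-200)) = -17 /10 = -1.70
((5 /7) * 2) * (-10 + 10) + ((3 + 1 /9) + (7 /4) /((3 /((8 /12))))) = 7 /2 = 3.50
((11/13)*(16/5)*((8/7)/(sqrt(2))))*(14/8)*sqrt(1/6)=176*sqrt(3)/195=1.56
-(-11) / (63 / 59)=649 / 63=10.30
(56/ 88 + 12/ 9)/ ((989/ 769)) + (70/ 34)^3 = 1644887680/ 160345581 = 10.26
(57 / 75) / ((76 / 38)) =0.38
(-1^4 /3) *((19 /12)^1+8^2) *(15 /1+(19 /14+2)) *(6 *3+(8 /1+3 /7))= -37417915 /3528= -10605.98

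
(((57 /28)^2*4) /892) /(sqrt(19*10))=171*sqrt(190) /1748320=0.00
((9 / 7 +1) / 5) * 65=208 / 7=29.71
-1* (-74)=74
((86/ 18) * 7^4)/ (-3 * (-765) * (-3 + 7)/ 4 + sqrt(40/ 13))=68450109/ 13694257-206486 * sqrt(130)/ 616241565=4.99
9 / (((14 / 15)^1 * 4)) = 135 / 56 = 2.41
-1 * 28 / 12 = -7 / 3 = -2.33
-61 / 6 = -10.17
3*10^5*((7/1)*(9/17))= 18900000/17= 1111764.71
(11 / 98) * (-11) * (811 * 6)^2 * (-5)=7162581690 / 49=146175136.53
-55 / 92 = -0.60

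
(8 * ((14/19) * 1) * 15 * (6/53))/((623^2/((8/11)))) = 0.00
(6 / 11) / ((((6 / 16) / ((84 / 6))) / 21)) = 427.64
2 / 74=1 / 37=0.03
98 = 98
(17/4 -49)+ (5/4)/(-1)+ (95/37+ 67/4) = -3949/148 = -26.68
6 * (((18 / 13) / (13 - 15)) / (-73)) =54 / 949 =0.06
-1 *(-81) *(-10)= -810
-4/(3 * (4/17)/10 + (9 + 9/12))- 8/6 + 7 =17561/3339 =5.26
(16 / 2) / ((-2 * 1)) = -4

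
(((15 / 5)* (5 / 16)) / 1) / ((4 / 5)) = 75 / 64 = 1.17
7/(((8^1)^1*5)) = 7/40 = 0.18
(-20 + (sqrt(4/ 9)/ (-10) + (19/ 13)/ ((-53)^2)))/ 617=-10991332/ 337964835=-0.03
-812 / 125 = -6.50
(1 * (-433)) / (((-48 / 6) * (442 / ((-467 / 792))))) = -0.07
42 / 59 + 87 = 87.71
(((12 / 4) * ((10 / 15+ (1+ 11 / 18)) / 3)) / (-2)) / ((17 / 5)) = -205 / 612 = -0.33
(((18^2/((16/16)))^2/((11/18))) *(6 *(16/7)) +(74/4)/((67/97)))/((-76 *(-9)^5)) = 24307679105/46304336232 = 0.52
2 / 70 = 1 / 35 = 0.03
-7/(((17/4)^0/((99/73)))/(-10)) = 6930/73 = 94.93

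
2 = 2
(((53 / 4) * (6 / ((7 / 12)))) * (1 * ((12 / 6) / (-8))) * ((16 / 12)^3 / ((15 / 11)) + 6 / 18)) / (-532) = 44467 / 335160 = 0.13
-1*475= -475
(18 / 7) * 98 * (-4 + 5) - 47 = 205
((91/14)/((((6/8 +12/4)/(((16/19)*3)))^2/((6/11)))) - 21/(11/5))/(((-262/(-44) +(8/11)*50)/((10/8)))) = -787881/3360910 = -0.23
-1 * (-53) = 53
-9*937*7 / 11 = -59031 / 11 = -5366.45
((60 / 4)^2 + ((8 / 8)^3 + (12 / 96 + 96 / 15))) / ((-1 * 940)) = -9301 / 37600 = -0.25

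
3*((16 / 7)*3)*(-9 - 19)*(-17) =9792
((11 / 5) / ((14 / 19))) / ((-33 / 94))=-893 / 105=-8.50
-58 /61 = -0.95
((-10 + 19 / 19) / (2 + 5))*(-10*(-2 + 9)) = 90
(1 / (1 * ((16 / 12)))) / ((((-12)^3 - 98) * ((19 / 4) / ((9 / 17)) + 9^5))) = -27 / 3882234862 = -0.00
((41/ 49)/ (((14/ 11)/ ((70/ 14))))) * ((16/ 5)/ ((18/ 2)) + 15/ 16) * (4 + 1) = 42845/ 2016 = 21.25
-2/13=-0.15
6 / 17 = 0.35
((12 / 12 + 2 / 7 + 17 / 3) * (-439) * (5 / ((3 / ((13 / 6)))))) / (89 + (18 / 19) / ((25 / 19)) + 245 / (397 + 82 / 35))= -80874610375 / 662860506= -122.01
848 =848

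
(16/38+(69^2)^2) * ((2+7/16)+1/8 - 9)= -44359556621/304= -145919594.15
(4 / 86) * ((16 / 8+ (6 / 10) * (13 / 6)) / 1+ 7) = 103 / 215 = 0.48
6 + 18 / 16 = 57 / 8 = 7.12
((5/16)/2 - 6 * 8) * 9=-13779/32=-430.59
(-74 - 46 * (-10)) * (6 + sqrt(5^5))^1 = 2316 + 9650 * sqrt(5) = 23894.06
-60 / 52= -15 / 13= -1.15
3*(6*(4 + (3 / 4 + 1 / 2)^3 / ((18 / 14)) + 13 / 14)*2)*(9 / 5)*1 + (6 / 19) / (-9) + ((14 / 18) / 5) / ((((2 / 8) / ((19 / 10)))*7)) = 200110979 / 478800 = 417.94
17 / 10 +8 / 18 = 193 / 90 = 2.14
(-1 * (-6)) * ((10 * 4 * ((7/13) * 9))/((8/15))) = 28350/13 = 2180.77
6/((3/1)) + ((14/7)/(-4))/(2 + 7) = 35/18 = 1.94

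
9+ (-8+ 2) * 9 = -45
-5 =-5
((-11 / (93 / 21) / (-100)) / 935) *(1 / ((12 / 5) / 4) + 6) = 161 / 790500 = 0.00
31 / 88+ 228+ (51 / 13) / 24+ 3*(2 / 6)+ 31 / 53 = 6975731 / 30316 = 230.10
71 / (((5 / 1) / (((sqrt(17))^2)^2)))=20519 / 5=4103.80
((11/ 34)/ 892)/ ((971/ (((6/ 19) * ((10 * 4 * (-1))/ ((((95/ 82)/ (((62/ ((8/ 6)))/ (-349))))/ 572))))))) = 143948376/ 463773194329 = 0.00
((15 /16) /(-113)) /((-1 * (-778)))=-15 /1406624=-0.00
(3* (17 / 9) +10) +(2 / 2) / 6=95 / 6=15.83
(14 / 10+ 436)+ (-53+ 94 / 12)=11767 / 30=392.23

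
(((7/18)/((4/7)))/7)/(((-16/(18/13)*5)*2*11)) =-7/91520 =-0.00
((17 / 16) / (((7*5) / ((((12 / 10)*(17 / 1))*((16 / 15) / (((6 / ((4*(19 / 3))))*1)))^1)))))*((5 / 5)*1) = 21964 / 7875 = 2.79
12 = 12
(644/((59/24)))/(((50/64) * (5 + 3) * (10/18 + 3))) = 17388/1475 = 11.79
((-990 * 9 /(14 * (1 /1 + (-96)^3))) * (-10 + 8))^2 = 3175524 /1534201799641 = 0.00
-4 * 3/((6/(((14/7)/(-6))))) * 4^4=512/3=170.67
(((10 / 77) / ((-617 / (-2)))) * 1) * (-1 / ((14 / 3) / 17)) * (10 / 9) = -1700 / 997689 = -0.00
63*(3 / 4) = 189 / 4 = 47.25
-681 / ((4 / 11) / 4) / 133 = -56.32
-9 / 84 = -3 / 28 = -0.11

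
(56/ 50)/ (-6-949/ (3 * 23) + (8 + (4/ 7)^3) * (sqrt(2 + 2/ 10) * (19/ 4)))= 309806994084/ 41120475475595 + 609875301672 * sqrt(55)/ 205602377377975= 0.03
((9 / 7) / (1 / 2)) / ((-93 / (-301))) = 258 / 31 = 8.32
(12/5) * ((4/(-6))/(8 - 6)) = -4/5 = -0.80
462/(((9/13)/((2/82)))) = 2002/123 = 16.28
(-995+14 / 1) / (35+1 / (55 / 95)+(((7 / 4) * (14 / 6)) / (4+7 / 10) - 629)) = 3043062 / 1834535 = 1.66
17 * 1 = 17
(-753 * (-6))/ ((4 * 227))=2259/ 454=4.98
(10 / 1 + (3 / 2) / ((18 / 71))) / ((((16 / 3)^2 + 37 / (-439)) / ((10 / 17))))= 1257735 / 3809734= 0.33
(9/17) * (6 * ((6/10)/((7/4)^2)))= 2592/4165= 0.62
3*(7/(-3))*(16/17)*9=-59.29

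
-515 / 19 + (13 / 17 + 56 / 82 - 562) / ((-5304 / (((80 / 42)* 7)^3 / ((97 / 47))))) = 722636044955 / 7665035157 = 94.28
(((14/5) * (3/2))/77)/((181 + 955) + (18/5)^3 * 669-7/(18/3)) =450/266868503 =0.00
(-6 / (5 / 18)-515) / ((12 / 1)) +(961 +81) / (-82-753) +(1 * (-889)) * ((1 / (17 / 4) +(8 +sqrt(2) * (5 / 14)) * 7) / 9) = -572420275 / 102204-4445 * sqrt(2) / 18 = -5949.99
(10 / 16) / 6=5 / 48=0.10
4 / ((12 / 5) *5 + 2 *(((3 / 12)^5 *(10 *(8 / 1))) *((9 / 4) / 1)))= 512 / 1581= 0.32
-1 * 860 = -860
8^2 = 64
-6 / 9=-2 / 3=-0.67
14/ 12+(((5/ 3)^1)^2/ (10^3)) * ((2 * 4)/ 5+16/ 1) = 547/ 450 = 1.22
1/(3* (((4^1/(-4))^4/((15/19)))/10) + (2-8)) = -50/281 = -0.18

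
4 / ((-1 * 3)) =-4 / 3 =-1.33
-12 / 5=-2.40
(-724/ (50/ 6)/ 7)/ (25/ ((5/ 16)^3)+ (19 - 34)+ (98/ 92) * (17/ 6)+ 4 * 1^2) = -599472/ 39181835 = -0.02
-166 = -166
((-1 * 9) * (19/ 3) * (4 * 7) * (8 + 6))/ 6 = -3724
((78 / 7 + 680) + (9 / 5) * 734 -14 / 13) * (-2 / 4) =-457563 / 455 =-1005.63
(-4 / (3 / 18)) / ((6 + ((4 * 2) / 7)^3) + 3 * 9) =-8232 / 11831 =-0.70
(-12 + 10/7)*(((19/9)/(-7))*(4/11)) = 5624/4851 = 1.16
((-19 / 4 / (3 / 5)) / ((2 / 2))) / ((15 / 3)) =-19 / 12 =-1.58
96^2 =9216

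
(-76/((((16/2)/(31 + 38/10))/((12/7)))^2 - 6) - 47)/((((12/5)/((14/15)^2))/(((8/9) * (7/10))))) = -19174181572/2475568575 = -7.75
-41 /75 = -0.55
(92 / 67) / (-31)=-92 / 2077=-0.04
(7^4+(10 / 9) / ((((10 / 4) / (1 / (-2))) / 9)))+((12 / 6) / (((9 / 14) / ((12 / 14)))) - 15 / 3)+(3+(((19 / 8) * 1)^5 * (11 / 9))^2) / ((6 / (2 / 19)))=12623513453164993 / 4957466001408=2546.36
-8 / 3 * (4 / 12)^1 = -8 / 9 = -0.89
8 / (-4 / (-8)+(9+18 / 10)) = 80 / 113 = 0.71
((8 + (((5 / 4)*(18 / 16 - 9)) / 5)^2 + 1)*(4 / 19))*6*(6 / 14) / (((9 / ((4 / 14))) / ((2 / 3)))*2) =4395 / 59584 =0.07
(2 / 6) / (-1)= -1 / 3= -0.33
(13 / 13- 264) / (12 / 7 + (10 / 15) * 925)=-5523 / 12986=-0.43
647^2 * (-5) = -2093045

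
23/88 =0.26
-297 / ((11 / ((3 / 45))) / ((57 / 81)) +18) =-627 / 533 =-1.18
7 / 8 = 0.88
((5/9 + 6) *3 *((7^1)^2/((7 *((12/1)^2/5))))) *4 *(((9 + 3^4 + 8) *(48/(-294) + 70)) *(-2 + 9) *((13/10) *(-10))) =-321522565/27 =-11908243.15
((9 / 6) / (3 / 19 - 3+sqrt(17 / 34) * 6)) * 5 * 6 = 2565 / 199+5415 * sqrt(2) / 398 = 32.13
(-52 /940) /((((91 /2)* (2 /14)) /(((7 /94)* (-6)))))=42 /11045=0.00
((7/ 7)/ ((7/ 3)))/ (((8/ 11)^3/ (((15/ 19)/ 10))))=11979/ 136192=0.09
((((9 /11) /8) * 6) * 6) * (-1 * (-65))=5265 /22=239.32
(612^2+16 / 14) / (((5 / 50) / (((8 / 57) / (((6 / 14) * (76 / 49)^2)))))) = 31474901080 / 61731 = 509871.88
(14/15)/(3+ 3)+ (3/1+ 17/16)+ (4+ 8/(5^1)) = 7069/720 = 9.82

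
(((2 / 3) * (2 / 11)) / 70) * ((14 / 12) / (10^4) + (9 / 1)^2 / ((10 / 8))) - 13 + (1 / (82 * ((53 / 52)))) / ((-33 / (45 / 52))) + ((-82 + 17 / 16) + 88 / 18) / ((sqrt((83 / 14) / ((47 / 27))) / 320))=-219020 * sqrt(163842) / 6723 - 970402835789 / 75294450000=-13199.50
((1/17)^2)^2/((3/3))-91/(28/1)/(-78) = 83545/2004504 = 0.04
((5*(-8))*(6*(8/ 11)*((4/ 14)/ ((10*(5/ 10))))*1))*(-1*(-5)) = -3840/ 77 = -49.87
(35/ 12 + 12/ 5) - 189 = -11021/ 60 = -183.68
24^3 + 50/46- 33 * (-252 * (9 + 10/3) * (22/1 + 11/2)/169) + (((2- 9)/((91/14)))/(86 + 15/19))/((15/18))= 977937678331/32048315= 30514.48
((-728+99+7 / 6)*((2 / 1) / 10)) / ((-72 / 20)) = 3767 / 108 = 34.88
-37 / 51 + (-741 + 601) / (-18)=1079 / 153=7.05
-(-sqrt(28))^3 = 56 * sqrt(7) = 148.16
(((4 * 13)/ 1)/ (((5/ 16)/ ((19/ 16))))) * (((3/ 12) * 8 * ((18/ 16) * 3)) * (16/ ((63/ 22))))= 260832/ 35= 7452.34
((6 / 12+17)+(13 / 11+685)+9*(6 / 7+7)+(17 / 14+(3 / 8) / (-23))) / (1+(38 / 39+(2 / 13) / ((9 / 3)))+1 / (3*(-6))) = 1285668189 / 3265724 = 393.69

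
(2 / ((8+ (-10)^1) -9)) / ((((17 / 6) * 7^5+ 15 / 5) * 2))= -6 / 3143107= -0.00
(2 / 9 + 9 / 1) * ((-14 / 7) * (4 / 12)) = -166 / 27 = -6.15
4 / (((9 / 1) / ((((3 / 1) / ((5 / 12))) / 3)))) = 16 / 15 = 1.07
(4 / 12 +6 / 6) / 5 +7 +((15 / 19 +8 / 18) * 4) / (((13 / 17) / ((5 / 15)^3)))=2252503 / 300105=7.51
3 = 3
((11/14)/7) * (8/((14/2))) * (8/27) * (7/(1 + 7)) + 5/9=779/1323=0.59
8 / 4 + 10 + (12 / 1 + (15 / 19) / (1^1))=471 / 19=24.79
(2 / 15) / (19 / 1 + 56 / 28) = 2 / 315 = 0.01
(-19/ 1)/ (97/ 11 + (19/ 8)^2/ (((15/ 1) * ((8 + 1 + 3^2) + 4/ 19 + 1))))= -73233600/ 34064249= -2.15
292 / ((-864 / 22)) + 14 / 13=-8927 / 1404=-6.36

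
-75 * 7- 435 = -960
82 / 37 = 2.22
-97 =-97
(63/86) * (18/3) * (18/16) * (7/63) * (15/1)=2835/344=8.24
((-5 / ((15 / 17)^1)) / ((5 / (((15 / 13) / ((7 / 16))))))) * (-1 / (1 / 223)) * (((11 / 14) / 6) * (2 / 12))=83402 / 5733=14.55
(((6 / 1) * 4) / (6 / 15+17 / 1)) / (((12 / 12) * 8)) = 5 / 29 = 0.17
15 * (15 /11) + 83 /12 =3613 /132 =27.37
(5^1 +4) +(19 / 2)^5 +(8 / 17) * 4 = 42099603 / 544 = 77388.98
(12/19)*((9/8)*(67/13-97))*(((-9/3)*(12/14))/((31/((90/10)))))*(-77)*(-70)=2010684060/7657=262594.24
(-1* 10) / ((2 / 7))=-35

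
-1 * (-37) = 37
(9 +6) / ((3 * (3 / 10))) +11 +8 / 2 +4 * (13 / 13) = 107 / 3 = 35.67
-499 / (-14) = 499 / 14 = 35.64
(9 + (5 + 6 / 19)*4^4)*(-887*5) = -6075249.74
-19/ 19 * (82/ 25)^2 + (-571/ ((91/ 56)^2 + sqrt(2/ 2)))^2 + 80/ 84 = 24589.36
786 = 786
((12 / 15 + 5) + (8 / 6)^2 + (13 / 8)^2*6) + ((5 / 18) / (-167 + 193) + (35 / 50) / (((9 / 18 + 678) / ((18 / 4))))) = 66151927 / 2822560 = 23.44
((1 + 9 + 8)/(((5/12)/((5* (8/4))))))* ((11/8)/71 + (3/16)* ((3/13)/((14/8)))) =123066/6461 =19.05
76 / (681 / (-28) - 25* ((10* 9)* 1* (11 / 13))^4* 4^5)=-60777808 / 688555219987450041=-0.00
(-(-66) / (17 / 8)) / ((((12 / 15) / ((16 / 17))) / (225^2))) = 534600000 / 289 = 1849826.99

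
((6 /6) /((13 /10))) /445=2 /1157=0.00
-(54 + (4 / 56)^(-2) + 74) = -324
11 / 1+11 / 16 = 187 / 16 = 11.69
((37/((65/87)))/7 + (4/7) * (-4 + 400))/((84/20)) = 35393/637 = 55.56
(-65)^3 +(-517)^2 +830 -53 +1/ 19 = -124620/ 19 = -6558.95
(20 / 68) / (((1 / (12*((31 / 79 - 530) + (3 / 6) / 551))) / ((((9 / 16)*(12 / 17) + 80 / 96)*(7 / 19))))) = -23826211395 / 28119734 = -847.31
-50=-50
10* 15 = 150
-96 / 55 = -1.75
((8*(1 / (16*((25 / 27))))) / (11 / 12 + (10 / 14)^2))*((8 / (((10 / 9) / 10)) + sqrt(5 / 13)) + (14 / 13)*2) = 28.30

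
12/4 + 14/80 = 127/40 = 3.18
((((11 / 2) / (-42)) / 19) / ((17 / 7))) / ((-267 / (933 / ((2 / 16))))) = 6842 / 86241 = 0.08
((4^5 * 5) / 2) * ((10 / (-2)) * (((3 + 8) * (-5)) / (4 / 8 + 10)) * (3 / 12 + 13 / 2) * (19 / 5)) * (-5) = -60192000 / 7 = -8598857.14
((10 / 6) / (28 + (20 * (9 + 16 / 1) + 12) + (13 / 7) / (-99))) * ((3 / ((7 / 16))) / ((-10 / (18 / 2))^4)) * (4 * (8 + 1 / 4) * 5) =21434787 / 9355175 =2.29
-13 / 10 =-1.30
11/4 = 2.75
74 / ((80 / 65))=481 / 8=60.12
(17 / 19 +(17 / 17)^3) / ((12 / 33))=99 / 19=5.21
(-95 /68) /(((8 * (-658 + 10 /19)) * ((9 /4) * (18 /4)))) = 1805 /68805936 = 0.00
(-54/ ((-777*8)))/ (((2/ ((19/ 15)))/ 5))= 57/ 2072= 0.03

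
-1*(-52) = 52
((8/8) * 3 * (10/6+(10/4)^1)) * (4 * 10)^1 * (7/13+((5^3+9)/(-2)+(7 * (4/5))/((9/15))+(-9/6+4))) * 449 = -478297250/39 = -12264032.05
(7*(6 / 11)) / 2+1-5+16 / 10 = -27 / 55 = -0.49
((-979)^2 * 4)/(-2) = -1916882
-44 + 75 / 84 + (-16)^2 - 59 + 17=4785 / 28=170.89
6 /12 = 1 /2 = 0.50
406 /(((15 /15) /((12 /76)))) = 1218 /19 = 64.11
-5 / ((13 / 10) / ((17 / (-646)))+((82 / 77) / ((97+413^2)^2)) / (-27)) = 756934886411550 / 7478516677746319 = 0.10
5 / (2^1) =5 / 2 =2.50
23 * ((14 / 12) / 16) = 161 / 96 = 1.68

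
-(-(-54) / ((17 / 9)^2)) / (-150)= 729 / 7225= 0.10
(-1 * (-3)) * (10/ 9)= 3.33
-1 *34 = -34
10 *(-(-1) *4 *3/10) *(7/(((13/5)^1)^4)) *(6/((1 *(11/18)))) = 5670000/314171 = 18.05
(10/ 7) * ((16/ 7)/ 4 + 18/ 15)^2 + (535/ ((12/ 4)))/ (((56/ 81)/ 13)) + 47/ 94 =46075689/ 13720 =3358.29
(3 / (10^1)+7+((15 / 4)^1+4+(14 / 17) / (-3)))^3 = 3423152202911 / 1061208000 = 3225.71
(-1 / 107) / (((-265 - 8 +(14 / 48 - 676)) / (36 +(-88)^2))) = 186720 / 2436283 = 0.08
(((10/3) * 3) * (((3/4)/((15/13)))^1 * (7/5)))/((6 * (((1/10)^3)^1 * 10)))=455/3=151.67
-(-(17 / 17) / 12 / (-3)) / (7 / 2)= -1 / 126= -0.01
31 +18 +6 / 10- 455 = -2027 / 5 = -405.40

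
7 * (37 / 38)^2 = 9583 / 1444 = 6.64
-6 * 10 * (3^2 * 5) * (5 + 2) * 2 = -37800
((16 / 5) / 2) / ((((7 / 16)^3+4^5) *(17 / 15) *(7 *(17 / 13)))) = 1277952 / 8485770881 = 0.00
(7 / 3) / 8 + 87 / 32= 3.01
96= 96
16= 16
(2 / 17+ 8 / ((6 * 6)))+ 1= 205 / 153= 1.34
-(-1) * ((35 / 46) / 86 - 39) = -38.99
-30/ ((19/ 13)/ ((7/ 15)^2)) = -1274/ 285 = -4.47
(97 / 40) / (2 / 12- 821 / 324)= -7857 / 7670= -1.02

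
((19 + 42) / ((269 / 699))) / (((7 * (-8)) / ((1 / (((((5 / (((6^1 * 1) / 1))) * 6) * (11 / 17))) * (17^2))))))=-42639 / 14084840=-0.00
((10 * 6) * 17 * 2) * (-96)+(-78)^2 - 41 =-189797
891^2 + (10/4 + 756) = 1589279/2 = 794639.50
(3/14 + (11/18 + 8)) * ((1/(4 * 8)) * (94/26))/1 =6533/6552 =1.00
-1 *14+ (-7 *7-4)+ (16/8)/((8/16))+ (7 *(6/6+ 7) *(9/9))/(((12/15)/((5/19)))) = -847/19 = -44.58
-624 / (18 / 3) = -104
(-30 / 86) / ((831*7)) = -0.00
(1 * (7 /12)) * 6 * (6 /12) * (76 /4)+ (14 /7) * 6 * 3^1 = 277 /4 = 69.25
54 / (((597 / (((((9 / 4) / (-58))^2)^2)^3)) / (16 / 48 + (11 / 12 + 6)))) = 2541865828329 / 333688233510681485580867469312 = 0.00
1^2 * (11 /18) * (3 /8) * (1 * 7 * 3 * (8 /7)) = 11 /2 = 5.50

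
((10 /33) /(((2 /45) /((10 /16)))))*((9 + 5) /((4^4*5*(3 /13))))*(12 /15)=455 /2816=0.16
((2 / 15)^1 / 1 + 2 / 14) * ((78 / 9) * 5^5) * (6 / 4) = 235625 / 21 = 11220.24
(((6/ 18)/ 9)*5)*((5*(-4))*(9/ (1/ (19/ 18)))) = -950/ 27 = -35.19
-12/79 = -0.15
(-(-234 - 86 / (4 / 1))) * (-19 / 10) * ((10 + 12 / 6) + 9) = -203889 / 20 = -10194.45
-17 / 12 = -1.42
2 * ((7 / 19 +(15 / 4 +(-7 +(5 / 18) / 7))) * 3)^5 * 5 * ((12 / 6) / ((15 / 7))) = -466457332024016084807 / 1109500898962176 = -420420.87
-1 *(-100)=100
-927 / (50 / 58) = -26883 / 25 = -1075.32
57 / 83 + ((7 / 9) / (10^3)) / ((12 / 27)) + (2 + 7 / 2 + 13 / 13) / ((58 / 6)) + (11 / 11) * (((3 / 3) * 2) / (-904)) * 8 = 1461365937 / 1087964000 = 1.34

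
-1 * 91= -91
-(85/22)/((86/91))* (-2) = 7735/946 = 8.18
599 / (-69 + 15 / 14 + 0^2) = -8386 / 951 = -8.82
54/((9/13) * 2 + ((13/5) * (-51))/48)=-56160/1433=-39.19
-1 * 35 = -35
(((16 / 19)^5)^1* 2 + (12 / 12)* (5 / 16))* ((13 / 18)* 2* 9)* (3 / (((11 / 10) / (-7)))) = -62701175355 / 217896712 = -287.76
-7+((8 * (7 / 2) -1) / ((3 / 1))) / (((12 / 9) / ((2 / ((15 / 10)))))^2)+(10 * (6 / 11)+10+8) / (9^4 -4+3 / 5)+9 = 1984319 / 180334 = 11.00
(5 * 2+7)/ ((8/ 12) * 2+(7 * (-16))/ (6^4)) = 1377/ 101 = 13.63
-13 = -13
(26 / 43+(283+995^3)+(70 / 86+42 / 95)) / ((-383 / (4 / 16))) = -4024032028031 / 6258220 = -642999.45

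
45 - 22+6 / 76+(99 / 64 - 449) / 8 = -319591 / 9728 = -32.85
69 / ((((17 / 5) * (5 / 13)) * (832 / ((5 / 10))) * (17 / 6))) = 207 / 18496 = 0.01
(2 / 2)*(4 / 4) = 1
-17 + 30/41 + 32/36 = -15.38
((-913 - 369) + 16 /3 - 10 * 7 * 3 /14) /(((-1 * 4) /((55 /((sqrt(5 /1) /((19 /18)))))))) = 809875 * sqrt(5) /216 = 8383.96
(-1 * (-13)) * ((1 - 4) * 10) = -390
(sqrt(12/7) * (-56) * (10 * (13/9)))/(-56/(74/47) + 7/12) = 307840 * sqrt(21)/46599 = 30.27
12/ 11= 1.09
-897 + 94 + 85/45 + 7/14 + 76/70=-503701/630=-799.53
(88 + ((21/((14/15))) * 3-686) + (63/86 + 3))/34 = -22651/1462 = -15.49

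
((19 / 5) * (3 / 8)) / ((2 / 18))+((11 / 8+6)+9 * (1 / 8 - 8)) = -2027 / 40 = -50.68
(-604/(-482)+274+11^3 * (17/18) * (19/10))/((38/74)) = 4275331981/824220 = 5187.12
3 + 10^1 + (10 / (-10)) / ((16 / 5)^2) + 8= 5351 / 256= 20.90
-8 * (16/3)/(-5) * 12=512/5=102.40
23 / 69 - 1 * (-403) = 1210 / 3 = 403.33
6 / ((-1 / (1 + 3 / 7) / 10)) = -600 / 7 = -85.71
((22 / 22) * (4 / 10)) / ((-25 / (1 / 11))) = -2 / 1375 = -0.00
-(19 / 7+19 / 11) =-342 / 77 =-4.44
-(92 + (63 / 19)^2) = -37181 / 361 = -102.99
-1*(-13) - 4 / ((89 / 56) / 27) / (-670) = 390619 / 29815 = 13.10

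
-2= -2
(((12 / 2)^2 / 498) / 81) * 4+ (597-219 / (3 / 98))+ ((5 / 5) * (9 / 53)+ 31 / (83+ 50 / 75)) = -195461220079 / 29812023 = -6556.46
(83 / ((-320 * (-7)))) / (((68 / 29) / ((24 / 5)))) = 7221 / 95200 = 0.08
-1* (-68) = 68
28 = 28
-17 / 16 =-1.06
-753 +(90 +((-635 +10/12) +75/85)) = -132221/102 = -1296.28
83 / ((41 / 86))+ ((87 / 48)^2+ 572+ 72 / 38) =149822755 / 199424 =751.28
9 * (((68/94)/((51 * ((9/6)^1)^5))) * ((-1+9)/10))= 256/19035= 0.01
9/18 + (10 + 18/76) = 204/19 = 10.74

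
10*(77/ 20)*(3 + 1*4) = 539/ 2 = 269.50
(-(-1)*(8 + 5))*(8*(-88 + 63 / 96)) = -9083.75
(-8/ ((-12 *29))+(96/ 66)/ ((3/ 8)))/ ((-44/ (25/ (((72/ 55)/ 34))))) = -3967375/ 68904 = -57.58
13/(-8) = -13/8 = -1.62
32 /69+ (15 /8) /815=41935 /89976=0.47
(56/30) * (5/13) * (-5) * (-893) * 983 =122894660/39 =3151145.13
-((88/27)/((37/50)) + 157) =-161243/999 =-161.40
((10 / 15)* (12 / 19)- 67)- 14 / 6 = -68.91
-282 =-282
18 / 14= 9 / 7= 1.29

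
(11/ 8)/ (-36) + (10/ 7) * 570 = 1641523/ 2016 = 814.25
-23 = -23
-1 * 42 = -42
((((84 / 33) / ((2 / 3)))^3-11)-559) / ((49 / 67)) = -45866994 / 65219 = -703.28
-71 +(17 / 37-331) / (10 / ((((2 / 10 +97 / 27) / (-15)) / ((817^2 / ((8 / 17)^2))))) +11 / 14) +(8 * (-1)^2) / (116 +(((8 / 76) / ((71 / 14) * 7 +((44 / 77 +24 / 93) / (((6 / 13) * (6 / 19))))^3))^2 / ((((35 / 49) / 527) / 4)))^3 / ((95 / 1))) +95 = 1622383147852300655082737561524835984696333220527702387258906635330427841578358010362754 / 67405595798979065396659863694688486145094130606989222239135899581893414277602593880961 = 24.07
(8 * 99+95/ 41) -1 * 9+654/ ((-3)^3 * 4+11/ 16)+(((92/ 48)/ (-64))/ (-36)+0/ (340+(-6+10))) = 1516631055547/ 1946336256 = 779.22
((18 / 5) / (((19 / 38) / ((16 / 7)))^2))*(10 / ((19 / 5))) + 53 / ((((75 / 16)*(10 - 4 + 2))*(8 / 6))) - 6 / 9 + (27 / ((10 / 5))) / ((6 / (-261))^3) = -1241237619893 / 1117200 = -1111025.44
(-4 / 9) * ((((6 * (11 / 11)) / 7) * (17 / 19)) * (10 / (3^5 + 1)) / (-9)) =340 / 219051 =0.00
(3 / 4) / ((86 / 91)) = 273 / 344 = 0.79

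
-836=-836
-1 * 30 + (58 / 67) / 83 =-166772 / 5561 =-29.99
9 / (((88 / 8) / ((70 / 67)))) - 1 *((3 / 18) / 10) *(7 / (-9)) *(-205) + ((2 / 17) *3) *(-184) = -90313127 / 1353132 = -66.74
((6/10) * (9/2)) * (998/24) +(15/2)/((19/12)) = 88929/760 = 117.01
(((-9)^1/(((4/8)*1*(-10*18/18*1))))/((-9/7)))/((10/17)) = -119/50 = -2.38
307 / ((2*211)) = 307 / 422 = 0.73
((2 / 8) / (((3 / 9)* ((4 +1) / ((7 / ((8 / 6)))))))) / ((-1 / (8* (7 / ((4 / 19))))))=-8379 / 40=-209.48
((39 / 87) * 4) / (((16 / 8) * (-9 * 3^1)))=-26 / 783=-0.03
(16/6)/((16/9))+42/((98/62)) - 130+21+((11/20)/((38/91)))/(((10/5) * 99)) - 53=-12824363/95760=-133.92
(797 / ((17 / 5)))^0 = 1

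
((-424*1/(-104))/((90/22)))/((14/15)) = 583/546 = 1.07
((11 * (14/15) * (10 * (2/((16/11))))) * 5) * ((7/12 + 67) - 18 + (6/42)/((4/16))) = 2548865/72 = 35400.90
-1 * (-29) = 29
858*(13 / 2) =5577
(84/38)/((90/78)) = 1.92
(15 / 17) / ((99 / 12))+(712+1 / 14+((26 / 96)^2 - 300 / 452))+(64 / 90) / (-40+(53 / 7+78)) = 35164683663013 / 49416111360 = 711.60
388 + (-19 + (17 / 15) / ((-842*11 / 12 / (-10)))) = 369.01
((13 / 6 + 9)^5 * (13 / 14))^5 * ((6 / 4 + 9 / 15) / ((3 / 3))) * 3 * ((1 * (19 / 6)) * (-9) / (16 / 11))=-348123318793124354054934762536591053733369676468926759 / 25888662398999215598469120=-13446941113751085222922960000.00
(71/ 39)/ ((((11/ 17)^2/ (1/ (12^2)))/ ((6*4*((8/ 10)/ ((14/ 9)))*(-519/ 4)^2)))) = 5527018359/ 880880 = 6274.43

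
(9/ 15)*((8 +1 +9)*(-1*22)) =-1188/ 5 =-237.60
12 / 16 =3 / 4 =0.75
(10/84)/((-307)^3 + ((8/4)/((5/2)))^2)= -125/30381164478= -0.00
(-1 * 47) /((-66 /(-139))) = -6533 /66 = -98.98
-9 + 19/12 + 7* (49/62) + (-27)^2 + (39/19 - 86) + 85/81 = 122939911/190836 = 644.22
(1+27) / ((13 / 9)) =252 / 13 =19.38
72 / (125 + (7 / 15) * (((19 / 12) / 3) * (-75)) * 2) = 1296 / 1585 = 0.82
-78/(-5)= 78/5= 15.60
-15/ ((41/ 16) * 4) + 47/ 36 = -0.16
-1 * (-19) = 19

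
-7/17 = -0.41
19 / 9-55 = -476 / 9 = -52.89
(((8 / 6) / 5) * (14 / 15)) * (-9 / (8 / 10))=-14 / 5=-2.80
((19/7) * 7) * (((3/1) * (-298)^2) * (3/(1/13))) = 197411292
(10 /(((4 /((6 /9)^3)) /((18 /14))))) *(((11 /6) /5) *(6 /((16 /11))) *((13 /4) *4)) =1573 /84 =18.73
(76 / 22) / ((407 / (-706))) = -26828 / 4477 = -5.99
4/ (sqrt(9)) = 4/ 3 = 1.33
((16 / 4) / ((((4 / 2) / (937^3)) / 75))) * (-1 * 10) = -1233985429500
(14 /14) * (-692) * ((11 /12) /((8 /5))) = -9515 /24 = -396.46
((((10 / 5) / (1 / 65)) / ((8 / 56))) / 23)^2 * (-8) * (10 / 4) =-16562000 / 529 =-31308.13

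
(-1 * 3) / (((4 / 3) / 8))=-18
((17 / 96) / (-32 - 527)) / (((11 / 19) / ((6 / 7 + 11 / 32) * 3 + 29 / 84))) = -122417 / 56669184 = -0.00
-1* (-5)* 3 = 15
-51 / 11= -4.64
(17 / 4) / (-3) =-1.42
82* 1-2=80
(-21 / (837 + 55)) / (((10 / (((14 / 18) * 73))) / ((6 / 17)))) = -3577 / 75820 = -0.05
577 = 577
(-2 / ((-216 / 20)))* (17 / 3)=85 / 81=1.05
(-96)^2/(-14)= -4608/7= -658.29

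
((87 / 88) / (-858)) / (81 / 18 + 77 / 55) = -145 / 742456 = -0.00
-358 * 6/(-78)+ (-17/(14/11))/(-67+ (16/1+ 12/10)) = 1260143/45318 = 27.81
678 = 678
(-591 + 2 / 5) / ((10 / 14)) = -20671 / 25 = -826.84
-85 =-85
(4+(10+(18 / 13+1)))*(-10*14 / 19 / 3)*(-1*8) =79520 / 247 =321.94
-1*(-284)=284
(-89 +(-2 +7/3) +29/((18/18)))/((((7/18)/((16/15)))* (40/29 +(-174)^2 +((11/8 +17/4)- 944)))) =-1328896/238232715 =-0.01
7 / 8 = 0.88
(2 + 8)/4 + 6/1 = 17/2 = 8.50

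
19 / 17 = 1.12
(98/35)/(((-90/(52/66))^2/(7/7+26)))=2366/408375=0.01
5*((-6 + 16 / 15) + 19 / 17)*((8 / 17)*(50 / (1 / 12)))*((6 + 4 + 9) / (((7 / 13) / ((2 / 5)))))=-21973120 / 289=-76031.56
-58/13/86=-29/559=-0.05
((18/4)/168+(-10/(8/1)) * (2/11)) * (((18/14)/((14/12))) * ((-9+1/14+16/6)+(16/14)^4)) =145902159/144943568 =1.01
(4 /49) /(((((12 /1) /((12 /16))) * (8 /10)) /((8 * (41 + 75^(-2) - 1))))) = 32143 /15750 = 2.04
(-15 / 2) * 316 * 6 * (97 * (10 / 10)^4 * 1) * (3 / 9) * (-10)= 4597800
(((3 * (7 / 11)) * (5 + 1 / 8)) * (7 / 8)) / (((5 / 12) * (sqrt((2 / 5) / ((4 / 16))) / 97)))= 1753857 * sqrt(10) / 3520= 1575.62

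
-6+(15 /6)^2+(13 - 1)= 49 /4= 12.25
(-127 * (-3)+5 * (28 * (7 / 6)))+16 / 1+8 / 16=3365 / 6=560.83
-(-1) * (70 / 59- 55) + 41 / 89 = -280156 / 5251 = -53.35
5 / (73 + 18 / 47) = 235 / 3449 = 0.07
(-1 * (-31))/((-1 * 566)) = -31/566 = -0.05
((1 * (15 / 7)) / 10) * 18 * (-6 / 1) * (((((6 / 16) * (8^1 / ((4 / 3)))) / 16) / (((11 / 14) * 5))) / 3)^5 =-47258883 / 8443710668800000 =-0.00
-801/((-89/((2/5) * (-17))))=-306/5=-61.20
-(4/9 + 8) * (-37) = 2812/9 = 312.44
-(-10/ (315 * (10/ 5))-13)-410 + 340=-3590/ 63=-56.98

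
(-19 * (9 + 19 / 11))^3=-11269556488 / 1331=-8466984.59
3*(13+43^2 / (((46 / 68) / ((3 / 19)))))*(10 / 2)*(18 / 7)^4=305919484560 / 1049237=291563.76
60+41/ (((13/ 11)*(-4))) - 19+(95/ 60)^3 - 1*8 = 28.30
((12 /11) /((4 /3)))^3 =729 /1331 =0.55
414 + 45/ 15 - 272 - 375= -230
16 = 16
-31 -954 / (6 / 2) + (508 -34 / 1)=125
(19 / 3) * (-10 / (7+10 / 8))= -760 / 99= -7.68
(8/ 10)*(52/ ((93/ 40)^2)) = 66560/ 8649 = 7.70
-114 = -114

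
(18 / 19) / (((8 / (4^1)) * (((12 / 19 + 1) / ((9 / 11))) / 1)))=81 / 341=0.24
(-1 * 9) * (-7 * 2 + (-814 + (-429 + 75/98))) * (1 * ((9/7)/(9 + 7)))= 9971991/10976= 908.53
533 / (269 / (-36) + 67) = 19188 / 2143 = 8.95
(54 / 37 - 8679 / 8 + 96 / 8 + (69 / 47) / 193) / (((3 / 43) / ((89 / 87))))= -1223256941335 / 77865464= -15709.88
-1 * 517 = -517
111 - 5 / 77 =8542 / 77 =110.94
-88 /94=-44 /47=-0.94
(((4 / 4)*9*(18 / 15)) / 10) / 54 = 1 / 50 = 0.02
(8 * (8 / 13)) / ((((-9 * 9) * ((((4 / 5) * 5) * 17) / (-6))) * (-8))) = -0.00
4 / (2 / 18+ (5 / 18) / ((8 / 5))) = 576 / 41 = 14.05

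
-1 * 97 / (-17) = 97 / 17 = 5.71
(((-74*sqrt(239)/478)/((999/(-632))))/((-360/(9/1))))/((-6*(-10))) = -79*sqrt(239)/1935900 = -0.00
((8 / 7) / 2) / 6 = 0.10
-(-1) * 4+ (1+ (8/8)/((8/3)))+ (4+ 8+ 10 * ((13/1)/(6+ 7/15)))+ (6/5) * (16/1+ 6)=247847/3880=63.88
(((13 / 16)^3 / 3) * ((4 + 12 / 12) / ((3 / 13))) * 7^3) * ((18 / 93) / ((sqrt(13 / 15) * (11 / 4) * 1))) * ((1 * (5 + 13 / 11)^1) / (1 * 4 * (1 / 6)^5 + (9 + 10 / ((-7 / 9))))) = -161.02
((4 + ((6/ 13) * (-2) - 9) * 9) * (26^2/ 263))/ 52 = -1109/ 263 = -4.22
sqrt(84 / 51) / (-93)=-2*sqrt(119) / 1581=-0.01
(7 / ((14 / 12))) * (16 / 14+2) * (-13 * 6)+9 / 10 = -1469.96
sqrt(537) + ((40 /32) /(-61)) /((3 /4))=-5 /183 + sqrt(537)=23.15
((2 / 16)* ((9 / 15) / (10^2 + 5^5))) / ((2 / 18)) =9 / 43000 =0.00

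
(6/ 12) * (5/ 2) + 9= 41/ 4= 10.25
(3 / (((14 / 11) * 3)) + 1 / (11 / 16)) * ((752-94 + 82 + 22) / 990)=2921 / 1694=1.72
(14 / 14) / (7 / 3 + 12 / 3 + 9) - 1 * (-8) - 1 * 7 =49 / 46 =1.07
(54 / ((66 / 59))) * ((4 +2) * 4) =12744 / 11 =1158.55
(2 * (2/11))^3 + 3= 4057/1331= 3.05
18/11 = 1.64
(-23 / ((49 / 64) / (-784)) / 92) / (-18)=-128 / 9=-14.22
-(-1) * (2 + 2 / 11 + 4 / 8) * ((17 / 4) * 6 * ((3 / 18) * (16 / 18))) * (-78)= -26078 / 33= -790.24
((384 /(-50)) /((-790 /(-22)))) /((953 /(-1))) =2112 /9410875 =0.00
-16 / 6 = -8 / 3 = -2.67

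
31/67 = 0.46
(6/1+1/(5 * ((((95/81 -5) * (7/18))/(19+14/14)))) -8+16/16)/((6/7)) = -4001/930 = -4.30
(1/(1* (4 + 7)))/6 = 1/66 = 0.02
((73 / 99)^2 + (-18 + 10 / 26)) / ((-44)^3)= 135947 / 678346812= 0.00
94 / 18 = 5.22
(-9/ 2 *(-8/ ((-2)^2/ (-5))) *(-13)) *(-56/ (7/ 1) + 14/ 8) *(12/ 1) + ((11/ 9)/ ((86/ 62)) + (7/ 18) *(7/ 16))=-43873.95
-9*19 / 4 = -171 / 4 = -42.75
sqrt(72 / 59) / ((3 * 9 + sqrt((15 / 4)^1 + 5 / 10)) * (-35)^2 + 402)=-14700 * sqrt(2006) / 262982321969 + 803448 * sqrt(118) / 262982321969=0.00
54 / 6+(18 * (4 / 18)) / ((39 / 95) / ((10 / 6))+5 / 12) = 56811 / 3779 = 15.03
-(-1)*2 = 2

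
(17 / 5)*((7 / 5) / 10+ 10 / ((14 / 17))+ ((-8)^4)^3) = 408880886652283 / 1750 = 233646220944.16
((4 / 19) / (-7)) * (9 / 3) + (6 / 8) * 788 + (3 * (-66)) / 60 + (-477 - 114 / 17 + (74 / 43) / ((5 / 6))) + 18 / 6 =105942939 / 972230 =108.97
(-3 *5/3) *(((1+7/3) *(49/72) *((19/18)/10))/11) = -4655/42768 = -0.11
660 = 660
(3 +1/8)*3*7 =525/8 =65.62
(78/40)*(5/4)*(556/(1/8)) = 10842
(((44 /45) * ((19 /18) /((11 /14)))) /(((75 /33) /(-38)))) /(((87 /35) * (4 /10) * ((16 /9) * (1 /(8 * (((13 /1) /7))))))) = -722722 /3915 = -184.60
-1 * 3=-3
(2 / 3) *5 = 10 / 3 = 3.33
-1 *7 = -7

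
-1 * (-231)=231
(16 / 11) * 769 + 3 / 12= 49227 / 44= 1118.80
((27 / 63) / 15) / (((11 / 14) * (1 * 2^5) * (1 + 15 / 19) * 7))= 19 / 209440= 0.00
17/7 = 2.43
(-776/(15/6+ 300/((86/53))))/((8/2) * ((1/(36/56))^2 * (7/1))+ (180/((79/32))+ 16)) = -26690229/1009701440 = -0.03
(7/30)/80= 7/2400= 0.00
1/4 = 0.25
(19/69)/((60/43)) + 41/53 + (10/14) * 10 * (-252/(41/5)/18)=-100975319/8996220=-11.22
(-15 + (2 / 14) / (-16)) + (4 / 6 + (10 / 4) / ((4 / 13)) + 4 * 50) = 65111 / 336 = 193.78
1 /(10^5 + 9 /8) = 8 /800009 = 0.00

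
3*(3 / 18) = 1 / 2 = 0.50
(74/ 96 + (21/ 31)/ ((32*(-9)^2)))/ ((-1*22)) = -0.04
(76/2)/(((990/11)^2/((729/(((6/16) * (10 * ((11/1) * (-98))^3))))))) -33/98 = -26364780807/78295409500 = -0.34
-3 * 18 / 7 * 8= -432 / 7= -61.71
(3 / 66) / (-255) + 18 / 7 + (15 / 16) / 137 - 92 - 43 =-5699428267 / 43039920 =-132.42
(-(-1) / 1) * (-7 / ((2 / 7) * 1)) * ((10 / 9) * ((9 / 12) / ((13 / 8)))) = -490 / 39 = -12.56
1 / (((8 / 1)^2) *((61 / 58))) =29 / 1952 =0.01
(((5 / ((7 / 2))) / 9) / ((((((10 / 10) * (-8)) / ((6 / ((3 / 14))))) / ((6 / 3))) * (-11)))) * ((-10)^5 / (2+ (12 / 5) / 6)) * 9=-1250000 / 33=-37878.79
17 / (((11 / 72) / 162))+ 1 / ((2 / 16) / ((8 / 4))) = 198464 / 11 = 18042.18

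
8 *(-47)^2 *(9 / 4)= 39762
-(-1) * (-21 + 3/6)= -41/2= -20.50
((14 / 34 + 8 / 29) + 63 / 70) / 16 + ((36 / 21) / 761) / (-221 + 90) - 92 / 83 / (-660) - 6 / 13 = -706873434400079 / 1960000936813920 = -0.36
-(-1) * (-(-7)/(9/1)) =7/9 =0.78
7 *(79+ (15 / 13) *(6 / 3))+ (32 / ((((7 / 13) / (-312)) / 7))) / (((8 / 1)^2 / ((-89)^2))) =-208821845 / 13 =-16063218.85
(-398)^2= 158404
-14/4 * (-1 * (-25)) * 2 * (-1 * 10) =1750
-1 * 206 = -206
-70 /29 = -2.41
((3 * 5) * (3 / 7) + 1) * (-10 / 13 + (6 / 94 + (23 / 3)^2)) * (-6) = -364960 / 141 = -2588.37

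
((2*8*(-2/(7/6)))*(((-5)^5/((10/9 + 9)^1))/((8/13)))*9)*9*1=54675000/49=1115816.33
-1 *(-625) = 625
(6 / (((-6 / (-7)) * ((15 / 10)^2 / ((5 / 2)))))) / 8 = 35 / 36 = 0.97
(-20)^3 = -8000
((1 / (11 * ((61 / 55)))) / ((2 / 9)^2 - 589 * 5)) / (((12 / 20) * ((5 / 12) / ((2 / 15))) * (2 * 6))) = -18 / 14551001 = -0.00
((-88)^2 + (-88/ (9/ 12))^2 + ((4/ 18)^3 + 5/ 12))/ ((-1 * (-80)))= 62727647/ 233280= 268.89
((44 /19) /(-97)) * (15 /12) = -55 /1843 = -0.03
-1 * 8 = -8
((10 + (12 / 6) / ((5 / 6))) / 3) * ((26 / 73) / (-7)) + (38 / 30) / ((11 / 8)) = 3996 / 5621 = 0.71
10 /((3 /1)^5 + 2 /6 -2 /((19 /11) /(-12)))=285 /7331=0.04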